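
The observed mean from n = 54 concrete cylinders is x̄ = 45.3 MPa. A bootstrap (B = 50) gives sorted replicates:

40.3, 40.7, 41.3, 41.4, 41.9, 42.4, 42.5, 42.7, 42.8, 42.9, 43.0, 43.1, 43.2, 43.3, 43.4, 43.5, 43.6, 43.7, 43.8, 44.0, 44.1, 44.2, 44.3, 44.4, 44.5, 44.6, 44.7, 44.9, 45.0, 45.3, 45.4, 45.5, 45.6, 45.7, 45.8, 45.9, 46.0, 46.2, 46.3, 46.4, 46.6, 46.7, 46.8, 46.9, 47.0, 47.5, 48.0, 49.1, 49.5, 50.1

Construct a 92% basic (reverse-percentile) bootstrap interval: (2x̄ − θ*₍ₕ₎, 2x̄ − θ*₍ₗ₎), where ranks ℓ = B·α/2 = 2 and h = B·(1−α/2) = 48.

Percentile endpoints at ranks 2 and 48: θ*₍2₎ = 40.7, θ*₍48₎ = 49.1.
Basic interval reflects these around x̄:
  lower = 2 × 45.3 − 49.1 = 41.5
  upper = 2 × 45.3 − 40.7 = 49.9

(41.5, 49.9)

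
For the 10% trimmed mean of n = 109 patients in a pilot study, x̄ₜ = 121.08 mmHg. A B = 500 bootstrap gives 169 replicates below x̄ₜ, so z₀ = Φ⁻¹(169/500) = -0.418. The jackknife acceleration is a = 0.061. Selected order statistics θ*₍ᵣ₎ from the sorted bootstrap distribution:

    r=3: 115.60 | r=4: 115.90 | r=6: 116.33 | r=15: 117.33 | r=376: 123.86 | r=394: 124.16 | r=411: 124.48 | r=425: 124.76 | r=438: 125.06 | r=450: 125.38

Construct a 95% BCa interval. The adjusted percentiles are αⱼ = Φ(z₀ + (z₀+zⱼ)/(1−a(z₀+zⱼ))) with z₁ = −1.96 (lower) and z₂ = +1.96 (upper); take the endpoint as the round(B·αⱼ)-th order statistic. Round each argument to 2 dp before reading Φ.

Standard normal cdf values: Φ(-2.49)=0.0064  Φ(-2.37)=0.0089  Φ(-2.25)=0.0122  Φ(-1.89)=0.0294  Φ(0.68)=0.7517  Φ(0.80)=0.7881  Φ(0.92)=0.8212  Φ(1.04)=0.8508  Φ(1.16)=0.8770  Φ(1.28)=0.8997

(115.60, 125.38)

Lower: z₀ + z₁ = -0.418 + (-1.960) = -2.378; 1 − a(z₀+z₁) = 1 − (0.061)(-2.378) = 1.1451; argument = -0.418 + (-2.378)/1.1451 = -2.4948 → -2.49.
α₁ = Φ(-2.49) = 0.0064; rank = round(500 × 0.0064) = 3; θ*₍3₎ = 115.60.
Upper: z₀ + z₂ = 1.542; 1 − a(z₀+z₂) = 0.9059; argument = 1.2841 → 1.28; α₂ = 0.8997; rank = 450; θ*₍450₎ = 125.38.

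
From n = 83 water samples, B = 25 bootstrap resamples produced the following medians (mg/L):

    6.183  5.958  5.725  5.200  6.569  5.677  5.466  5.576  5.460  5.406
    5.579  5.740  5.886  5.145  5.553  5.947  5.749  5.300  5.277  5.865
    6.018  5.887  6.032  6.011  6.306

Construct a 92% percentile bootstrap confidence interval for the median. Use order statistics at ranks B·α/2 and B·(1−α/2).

Sorted replicates: 5.145, 5.200, 5.277, 5.300, 5.406, 5.460, 5.466, 5.553, 5.576, 5.579, 5.677, 5.725, 5.740, 5.749, 5.865, 5.886, 5.887, 5.947, 5.958, 6.011, 6.018, 6.032, 6.183, 6.306, 6.569
α = 0.08; lower rank = 25 × 0.040 = 1; upper rank = 25 × 0.960 = 24.
The 1st smallest replicate is 5.145; the 24th is 6.306.

(5.145, 6.306)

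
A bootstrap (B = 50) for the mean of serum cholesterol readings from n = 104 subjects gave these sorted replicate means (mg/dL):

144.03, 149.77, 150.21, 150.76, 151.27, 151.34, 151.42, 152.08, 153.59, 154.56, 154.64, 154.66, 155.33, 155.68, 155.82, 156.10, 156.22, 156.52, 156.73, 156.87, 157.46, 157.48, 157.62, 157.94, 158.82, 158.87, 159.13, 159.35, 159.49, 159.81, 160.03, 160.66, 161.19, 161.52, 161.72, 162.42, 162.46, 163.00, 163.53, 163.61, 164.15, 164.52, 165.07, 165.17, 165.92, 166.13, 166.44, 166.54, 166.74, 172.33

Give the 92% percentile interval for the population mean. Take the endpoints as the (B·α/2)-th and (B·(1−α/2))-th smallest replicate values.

α = 0.08; lower rank = 50 × 0.040 = 2; upper rank = 50 × 0.960 = 48.
The 2nd smallest replicate is 149.77; the 48th is 166.54.

(149.77, 166.54)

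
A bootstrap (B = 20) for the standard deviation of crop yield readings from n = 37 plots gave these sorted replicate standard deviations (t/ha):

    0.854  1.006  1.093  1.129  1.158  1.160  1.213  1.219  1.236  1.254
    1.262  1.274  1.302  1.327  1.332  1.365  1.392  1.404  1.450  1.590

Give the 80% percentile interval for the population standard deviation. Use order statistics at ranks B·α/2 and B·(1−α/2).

(1.006, 1.404)

α = 0.20; lower rank = 20 × 0.100 = 2; upper rank = 20 × 0.900 = 18.
The 2nd smallest replicate is 1.006; the 18th is 1.404.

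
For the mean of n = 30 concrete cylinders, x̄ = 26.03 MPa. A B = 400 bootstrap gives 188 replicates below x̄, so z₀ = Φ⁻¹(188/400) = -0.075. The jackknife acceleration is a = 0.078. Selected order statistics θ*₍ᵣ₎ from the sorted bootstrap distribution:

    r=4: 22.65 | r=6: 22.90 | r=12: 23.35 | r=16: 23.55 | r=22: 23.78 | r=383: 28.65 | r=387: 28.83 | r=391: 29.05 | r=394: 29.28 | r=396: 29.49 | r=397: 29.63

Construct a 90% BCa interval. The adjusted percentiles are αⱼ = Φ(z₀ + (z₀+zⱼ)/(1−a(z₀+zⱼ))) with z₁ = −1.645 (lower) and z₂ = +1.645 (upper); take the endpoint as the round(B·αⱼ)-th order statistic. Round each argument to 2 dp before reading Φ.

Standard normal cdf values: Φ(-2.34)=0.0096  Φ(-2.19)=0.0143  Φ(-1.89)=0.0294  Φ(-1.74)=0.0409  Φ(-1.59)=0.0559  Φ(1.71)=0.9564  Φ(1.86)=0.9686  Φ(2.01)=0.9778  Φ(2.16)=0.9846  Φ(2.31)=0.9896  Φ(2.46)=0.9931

(23.78, 28.65)

Lower: z₀ + z₁ = -0.075 + (-1.645) = -1.720; 1 − a(z₀+z₁) = 1 − (0.078)(-1.720) = 1.1342; argument = -0.075 + (-1.720)/1.1342 = -1.5915 → -1.59.
α₁ = Φ(-1.59) = 0.0559; rank = round(400 × 0.0559) = 22; θ*₍22₎ = 23.78.
Upper: z₀ + z₂ = 1.570; 1 − a(z₀+z₂) = 0.8775; argument = 1.7141 → 1.71; α₂ = 0.9564; rank = 383; θ*₍383₎ = 28.65.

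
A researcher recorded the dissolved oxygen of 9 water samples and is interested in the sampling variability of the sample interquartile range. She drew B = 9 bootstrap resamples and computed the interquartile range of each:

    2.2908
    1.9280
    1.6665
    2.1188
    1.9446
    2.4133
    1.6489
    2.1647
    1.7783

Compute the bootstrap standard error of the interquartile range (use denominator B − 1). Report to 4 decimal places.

SE* = 0.2712

Bootstrap SE is the standard deviation of the 9 replicate interquartile ranges.
Mean of replicates: (2.2908 + 1.9280 + 1.6665 + 2.1188 + 1.9446 + 2.4133 + 1.6489 + 2.1647 + 1.7783) / 9 = 17.95390 / 9 = 1.99488
Sum of squared deviations: (+0.29592)² + (−0.06688)² + (−0.32838)² + (+0.12392)² + (−0.05028)² + (+0.41842)² + (−0.34598)² + (+0.16982)² + (−0.21658)² = 0.58828
Variance = 0.58828 / 8 = 0.07354
SE* = √0.07354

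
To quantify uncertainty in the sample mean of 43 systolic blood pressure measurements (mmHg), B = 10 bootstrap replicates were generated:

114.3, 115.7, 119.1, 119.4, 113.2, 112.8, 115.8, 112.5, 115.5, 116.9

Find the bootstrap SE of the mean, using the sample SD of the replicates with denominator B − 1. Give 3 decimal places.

SE* = 2.433

Bootstrap SE is the standard deviation of the 10 replicate means.
Mean of replicates: (114.3 + 115.7 + 119.1 + 119.4 + 113.2 + 112.8 + 115.8 + 112.5 + 115.5 + 116.9) / 10 = 1155.2000 / 10 = 115.5200
Sum of squared deviations: (−1.2200)² + (+0.1800)² + (+3.5800)² + (+3.8800)² + (−2.3200)² + (−2.7200)² + (+0.2800)² + (−3.0200)² + (−0.0200)² + (+1.3800)² = 53.2760
Variance = 53.2760 / 9 = 5.9196
SE* = √5.9196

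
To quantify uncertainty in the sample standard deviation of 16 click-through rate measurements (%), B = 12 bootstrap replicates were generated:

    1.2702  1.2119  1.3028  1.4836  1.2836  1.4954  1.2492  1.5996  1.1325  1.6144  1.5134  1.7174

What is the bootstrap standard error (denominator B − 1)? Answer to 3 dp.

Bootstrap SE is the standard deviation of the 12 replicate standard deviations.
Mean of replicates: (1.2702 + 1.2119 + 1.3028 + 1.4836 + 1.2836 + 1.4954 + 1.2492 + 1.5996 + 1.1325 + 1.6144 + 1.5134 + 1.7174) / 12 = 16.87400 / 12 = 1.40617
Sum of squared deviations: (−0.13597)² + (−0.19427)² + (−0.10337)² + (+0.07743)² + (−0.12257)² + (+0.08923)² + (−0.15697)² + (+0.19343)² + (−0.27367)² + (+0.20823)² + (+0.10723)² + (+0.31123)² = 0.38457
Variance = 0.38457 / 11 = 0.03496
SE* = √0.03496

SE* = 0.187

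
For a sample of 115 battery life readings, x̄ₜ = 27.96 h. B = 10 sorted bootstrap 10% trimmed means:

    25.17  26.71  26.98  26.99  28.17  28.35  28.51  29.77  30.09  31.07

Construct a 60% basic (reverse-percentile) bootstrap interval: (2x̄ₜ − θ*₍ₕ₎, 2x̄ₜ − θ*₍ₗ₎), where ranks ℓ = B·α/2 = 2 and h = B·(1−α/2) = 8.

(26.15, 29.21)

Percentile endpoints at ranks 2 and 8: θ*₍2₎ = 26.71, θ*₍8₎ = 29.77.
Basic interval reflects these around x̄ₜ:
  lower = 2 × 27.96 − 29.77 = 26.15
  upper = 2 × 27.96 − 26.71 = 29.21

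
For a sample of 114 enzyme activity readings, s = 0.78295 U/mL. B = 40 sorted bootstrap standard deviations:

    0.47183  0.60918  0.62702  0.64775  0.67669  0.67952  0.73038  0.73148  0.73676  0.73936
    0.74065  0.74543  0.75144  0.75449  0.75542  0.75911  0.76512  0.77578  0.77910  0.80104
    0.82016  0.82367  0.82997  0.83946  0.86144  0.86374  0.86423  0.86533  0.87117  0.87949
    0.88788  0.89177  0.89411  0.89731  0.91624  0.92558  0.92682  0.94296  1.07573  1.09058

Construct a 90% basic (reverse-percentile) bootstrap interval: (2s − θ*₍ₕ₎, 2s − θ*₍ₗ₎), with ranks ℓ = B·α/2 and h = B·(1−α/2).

Percentile endpoints at ranks 2 and 38: θ*₍2₎ = 0.60918, θ*₍38₎ = 0.94296.
Basic interval reflects these around s:
  lower = 2 × 0.78295 − 0.94296 = 0.62294
  upper = 2 × 0.78295 − 0.60918 = 0.95672

(0.62294, 0.95672)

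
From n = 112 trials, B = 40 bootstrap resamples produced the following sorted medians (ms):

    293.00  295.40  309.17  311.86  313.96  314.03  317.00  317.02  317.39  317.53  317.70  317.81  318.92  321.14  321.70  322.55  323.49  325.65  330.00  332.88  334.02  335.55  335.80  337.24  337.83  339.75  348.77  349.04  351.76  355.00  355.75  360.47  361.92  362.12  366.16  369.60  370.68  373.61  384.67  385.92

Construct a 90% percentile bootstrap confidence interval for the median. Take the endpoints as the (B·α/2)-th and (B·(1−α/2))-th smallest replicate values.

α = 0.10; lower rank = 40 × 0.050 = 2; upper rank = 40 × 0.950 = 38.
The 2nd smallest replicate is 295.40; the 38th is 373.61.

(295.40, 373.61)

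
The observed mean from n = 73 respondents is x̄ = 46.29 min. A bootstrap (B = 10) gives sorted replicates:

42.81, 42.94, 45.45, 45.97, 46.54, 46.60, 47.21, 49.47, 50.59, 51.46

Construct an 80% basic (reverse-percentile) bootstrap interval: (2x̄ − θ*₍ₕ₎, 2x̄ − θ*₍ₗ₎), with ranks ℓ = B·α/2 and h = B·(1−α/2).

(41.99, 49.77)

Percentile endpoints at ranks 1 and 9: θ*₍1₎ = 42.81, θ*₍9₎ = 50.59.
Basic interval reflects these around x̄:
  lower = 2 × 46.29 − 50.59 = 41.99
  upper = 2 × 46.29 − 42.81 = 49.77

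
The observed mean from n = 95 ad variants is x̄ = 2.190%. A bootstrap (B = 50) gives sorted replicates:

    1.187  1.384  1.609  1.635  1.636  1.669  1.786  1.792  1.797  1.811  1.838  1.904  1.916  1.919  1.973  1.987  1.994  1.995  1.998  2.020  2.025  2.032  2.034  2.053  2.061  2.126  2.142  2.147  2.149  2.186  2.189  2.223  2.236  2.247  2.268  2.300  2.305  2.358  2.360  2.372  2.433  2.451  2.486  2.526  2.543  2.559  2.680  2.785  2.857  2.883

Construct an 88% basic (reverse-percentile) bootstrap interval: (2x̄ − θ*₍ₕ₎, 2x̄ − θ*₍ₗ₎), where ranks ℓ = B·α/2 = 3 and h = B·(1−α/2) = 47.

Percentile endpoints at ranks 3 and 47: θ*₍3₎ = 1.609, θ*₍47₎ = 2.680.
Basic interval reflects these around x̄:
  lower = 2 × 2.190 − 2.680 = 1.700
  upper = 2 × 2.190 − 1.609 = 2.771

(1.700, 2.771)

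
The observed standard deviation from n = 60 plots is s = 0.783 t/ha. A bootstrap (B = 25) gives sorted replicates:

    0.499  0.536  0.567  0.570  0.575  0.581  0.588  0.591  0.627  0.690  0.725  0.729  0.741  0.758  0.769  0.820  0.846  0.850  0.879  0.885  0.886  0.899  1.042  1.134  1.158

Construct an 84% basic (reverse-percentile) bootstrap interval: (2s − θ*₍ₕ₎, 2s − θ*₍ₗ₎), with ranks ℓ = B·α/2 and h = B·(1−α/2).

Percentile endpoints at ranks 2 and 23: θ*₍2₎ = 0.536, θ*₍23₎ = 1.042.
Basic interval reflects these around s:
  lower = 2 × 0.783 − 1.042 = 0.524
  upper = 2 × 0.783 − 0.536 = 1.030

(0.524, 1.030)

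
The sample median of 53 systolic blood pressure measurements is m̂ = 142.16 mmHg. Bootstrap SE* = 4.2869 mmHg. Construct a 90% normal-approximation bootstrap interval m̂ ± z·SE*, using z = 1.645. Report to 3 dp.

(135.108, 149.212)

Margin = 1.645 × 4.2869 = 7.0520
Interval: 142.16 ± 7.0520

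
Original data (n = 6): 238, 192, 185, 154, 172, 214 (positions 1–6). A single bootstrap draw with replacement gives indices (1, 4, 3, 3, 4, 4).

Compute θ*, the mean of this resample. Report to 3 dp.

θ* = 178.333

Resample values: 238, 154, 185, 185, 154, 154.
Mean = (238 + 154 + 185 + 185 + 154 + 154) / 6 = 1070.0 / 6 = 178.333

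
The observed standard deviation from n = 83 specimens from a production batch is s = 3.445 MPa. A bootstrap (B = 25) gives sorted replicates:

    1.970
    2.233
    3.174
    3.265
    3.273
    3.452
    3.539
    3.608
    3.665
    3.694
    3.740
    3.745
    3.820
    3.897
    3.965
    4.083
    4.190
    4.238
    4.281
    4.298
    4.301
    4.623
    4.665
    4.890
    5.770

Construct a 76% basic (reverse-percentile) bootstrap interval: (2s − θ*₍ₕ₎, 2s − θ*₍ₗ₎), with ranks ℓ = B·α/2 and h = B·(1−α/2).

Percentile endpoints at ranks 3 and 22: θ*₍3₎ = 3.174, θ*₍22₎ = 4.623.
Basic interval reflects these around s:
  lower = 2 × 3.445 − 4.623 = 2.267
  upper = 2 × 3.445 − 3.174 = 3.716

(2.267, 3.716)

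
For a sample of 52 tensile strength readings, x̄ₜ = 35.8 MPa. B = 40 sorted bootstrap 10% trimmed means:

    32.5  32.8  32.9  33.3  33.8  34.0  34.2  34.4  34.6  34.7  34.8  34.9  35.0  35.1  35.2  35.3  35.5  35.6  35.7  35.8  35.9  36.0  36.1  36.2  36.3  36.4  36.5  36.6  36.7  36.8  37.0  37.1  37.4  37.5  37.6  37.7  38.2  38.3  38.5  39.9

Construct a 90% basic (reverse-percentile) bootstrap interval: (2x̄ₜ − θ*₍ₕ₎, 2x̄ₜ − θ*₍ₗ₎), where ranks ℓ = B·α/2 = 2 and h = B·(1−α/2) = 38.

Percentile endpoints at ranks 2 and 38: θ*₍2₎ = 32.8, θ*₍38₎ = 38.3.
Basic interval reflects these around x̄ₜ:
  lower = 2 × 35.8 − 38.3 = 33.3
  upper = 2 × 35.8 − 32.8 = 38.8

(33.3, 38.8)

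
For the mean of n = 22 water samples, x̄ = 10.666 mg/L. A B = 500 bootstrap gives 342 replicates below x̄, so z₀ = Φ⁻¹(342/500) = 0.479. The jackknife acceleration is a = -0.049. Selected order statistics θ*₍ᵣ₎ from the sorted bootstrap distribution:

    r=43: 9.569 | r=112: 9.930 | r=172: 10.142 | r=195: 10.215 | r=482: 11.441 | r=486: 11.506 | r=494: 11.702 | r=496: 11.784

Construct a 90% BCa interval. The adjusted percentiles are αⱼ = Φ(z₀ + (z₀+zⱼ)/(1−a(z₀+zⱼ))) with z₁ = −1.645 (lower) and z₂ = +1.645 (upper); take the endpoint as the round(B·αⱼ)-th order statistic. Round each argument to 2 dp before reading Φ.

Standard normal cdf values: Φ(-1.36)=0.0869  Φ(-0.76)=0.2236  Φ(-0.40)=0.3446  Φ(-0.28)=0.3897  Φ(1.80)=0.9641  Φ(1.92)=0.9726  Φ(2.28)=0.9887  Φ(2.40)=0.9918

Lower: z₀ + z₁ = 0.479 + (-1.645) = -1.166; 1 − a(z₀+z₁) = 1 − (-0.049)(-1.166) = 0.9429; argument = 0.479 + (-1.166)/0.9429 = -0.7577 → -0.76.
α₁ = Φ(-0.76) = 0.2236; rank = round(500 × 0.2236) = 112; θ*₍112₎ = 9.930.
Upper: z₀ + z₂ = 2.124; 1 − a(z₀+z₂) = 1.1041; argument = 2.4028 → 2.40; α₂ = 0.9918; rank = 496; θ*₍496₎ = 11.784.

(9.930, 11.784)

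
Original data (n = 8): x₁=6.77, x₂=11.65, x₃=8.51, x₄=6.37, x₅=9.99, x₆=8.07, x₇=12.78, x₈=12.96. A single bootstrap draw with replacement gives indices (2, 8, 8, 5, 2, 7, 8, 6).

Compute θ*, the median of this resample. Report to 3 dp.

Resample values: 11.65, 12.96, 12.96, 9.99, 11.65, 12.78, 12.96, 8.07.
Sorted: 8.07, 9.99, 11.65, 11.65, 12.78, 12.96, 12.96, 12.96
Median = average of the two middle values = 12.215

θ* = 12.215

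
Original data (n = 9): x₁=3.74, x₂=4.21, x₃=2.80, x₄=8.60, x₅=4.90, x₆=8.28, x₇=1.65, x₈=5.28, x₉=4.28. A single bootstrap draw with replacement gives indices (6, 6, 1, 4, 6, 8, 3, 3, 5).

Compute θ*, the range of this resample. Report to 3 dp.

θ* = 5.800

Resample values: 8.28, 8.28, 3.74, 8.60, 8.28, 5.28, 2.80, 2.80, 4.90.
Range = 8.60 − 2.80 = 5.800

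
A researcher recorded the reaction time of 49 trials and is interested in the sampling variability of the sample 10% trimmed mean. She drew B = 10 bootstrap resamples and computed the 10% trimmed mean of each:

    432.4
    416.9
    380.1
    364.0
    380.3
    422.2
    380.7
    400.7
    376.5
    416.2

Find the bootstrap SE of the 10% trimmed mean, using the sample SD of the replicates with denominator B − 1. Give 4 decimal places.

Bootstrap SE is the standard deviation of the 10 replicate 10% trimmed means.
Mean of replicates: (432.4 + 416.9 + 380.1 + 364.0 + 380.3 + 422.2 + 380.7 + 400.7 + 376.5 + 416.2) / 10 = 3970.00000 / 10 = 397.00000
Sum of squared deviations: (+35.40000)² + (+19.90000)² + (−16.90000)² + (−33.00000)² + (−16.70000)² + (+25.20000)² + (−16.30000)² + (+3.70000)² + (−20.50000)² + (+19.20000)² = 5005.98000
Variance = 5005.98000 / 9 = 556.22000
SE* = √556.22000

SE* = 23.5843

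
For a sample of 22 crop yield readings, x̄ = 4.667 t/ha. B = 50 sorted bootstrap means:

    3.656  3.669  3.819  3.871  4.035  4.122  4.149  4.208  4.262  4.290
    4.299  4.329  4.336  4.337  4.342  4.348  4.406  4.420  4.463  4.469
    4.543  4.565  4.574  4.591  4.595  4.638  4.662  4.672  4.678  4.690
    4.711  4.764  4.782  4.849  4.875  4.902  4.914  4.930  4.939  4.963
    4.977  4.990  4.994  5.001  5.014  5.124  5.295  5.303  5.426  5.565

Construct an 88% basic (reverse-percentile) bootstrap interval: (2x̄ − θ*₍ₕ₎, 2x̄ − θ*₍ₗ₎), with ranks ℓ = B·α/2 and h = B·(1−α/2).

Percentile endpoints at ranks 3 and 47: θ*₍3₎ = 3.819, θ*₍47₎ = 5.295.
Basic interval reflects these around x̄:
  lower = 2 × 4.667 − 5.295 = 4.039
  upper = 2 × 4.667 − 3.819 = 5.515

(4.039, 5.515)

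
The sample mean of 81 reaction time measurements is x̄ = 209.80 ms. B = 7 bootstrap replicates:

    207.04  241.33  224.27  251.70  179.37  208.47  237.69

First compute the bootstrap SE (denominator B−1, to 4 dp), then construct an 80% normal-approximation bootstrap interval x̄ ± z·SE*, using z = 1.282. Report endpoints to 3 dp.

Mean of replicates = 221.4100; sum of squared deviations = 3728.8106; SE* = √(3728.8106/6) = 24.9293
Margin = 1.282 × 24.9293 = 31.9594
Interval: 209.80 ± 31.9594

(177.841, 241.759)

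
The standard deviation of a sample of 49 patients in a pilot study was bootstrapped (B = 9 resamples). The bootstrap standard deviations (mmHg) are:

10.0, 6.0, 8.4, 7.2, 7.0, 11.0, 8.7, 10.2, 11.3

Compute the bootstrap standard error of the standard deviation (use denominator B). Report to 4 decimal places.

SE* = 1.7720

Bootstrap SE is the standard deviation of the 9 replicate standard deviations.
Mean of replicates: (10.0 + 6.0 + 8.4 + 7.2 + 7.0 + 11.0 + 8.7 + 10.2 + 11.3) / 9 = 79.80000 / 9 = 8.86667
Sum of squared deviations: (+1.13333)² + (−2.86667)² + (−0.46667)² + (−1.66667)² + (−1.86667)² + (+2.13333)² + (−0.16667)² + (+1.33333)² + (+2.43333)² = 28.26000
Variance = 28.26000 / 9 = 3.14000
SE* = √3.14000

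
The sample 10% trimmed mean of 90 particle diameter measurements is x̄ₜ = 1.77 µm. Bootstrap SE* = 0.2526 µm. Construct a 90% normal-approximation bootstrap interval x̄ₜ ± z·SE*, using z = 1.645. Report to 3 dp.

Margin = 1.645 × 0.2526 = 0.4155
Interval: 1.77 ± 0.4155

(1.354, 2.186)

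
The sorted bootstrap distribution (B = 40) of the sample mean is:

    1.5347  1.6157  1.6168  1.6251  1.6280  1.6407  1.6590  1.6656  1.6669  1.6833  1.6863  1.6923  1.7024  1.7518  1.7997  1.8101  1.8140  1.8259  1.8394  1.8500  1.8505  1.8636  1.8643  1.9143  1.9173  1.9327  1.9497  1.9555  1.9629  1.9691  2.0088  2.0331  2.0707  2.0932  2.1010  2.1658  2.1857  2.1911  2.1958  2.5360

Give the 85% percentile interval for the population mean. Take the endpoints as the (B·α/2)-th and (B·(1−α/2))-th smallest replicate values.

α = 0.15; lower rank = 40 × 0.075 = 3; upper rank = 40 × 0.925 = 37.
The 3rd smallest replicate is 1.6168; the 37th is 2.1857.

(1.6168, 2.1857)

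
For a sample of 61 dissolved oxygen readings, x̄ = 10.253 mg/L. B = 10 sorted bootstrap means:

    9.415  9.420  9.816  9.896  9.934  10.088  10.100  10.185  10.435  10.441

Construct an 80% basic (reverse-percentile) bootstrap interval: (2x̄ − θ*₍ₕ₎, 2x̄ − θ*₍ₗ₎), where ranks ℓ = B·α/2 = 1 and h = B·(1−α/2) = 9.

Percentile endpoints at ranks 1 and 9: θ*₍1₎ = 9.415, θ*₍9₎ = 10.435.
Basic interval reflects these around x̄:
  lower = 2 × 10.253 − 10.435 = 10.071
  upper = 2 × 10.253 − 9.415 = 11.091

(10.071, 11.091)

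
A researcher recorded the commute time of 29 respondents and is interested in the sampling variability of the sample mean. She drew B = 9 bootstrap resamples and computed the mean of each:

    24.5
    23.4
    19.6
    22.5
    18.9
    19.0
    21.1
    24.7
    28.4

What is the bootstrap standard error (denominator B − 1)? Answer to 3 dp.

SE* = 3.163

Bootstrap SE is the standard deviation of the 9 replicate means.
Mean of replicates: (24.5 + 23.4 + 19.6 + 22.5 + 18.9 + 19.0 + 21.1 + 24.7 + 28.4) / 9 = 202.1000 / 9 = 22.4556
Sum of squared deviations: (+2.0444)² + (+0.9444)² + (−2.8556)² + (+0.0444)² + (−3.5556)² + (−3.4556)² + (−1.3556)² + (+2.2444)² + (+5.9444)² = 80.0222
Variance = 80.0222 / 8 = 10.0028
SE* = √10.0028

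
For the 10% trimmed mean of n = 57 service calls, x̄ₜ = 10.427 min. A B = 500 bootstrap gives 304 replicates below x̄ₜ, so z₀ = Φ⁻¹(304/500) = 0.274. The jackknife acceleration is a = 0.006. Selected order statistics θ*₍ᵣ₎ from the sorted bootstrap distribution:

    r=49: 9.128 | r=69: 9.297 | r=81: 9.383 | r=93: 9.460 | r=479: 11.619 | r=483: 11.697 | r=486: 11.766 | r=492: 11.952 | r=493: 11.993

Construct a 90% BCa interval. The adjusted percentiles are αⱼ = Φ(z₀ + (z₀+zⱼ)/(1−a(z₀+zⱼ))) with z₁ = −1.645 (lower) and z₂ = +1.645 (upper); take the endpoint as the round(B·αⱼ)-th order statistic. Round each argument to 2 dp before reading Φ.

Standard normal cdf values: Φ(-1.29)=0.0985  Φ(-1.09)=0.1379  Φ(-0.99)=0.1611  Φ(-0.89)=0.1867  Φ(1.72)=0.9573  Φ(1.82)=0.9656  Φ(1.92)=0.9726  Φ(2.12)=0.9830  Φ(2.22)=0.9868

(9.297, 11.993)

Lower: z₀ + z₁ = 0.274 + (-1.645) = -1.371; 1 − a(z₀+z₁) = 1 − (0.006)(-1.371) = 1.0082; argument = 0.274 + (-1.371)/1.0082 = -1.0858 → -1.09.
α₁ = Φ(-1.09) = 0.1379; rank = round(500 × 0.1379) = 69; θ*₍69₎ = 9.297.
Upper: z₀ + z₂ = 1.919; 1 − a(z₀+z₂) = 0.9885; argument = 2.2154 → 2.22; α₂ = 0.9868; rank = 493; θ*₍493₎ = 11.993.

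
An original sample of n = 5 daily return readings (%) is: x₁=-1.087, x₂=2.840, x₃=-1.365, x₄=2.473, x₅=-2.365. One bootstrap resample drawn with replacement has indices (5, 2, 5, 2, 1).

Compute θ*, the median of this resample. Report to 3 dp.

Resample values: -2.365, 2.840, -2.365, 2.840, -1.087.
Sorted: -2.365, -2.365, -1.087, 2.840, 2.840
Median = middle value = -1.087

θ* = -1.087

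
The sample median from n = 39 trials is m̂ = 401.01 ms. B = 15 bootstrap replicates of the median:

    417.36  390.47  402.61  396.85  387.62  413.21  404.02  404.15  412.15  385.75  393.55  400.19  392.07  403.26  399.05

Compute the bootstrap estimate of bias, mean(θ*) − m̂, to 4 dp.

mean(θ*) = (417.36 + 390.47 + 402.61 + 396.85 + 387.62 + 413.21 + 404.02 + 404.15 + 412.15 + 385.75 + 393.55 + 400.19 + 392.07 + 403.26 + 399.05) / 15 = 400.15400
bias = 400.15400 − 401.01

bias = −0.8560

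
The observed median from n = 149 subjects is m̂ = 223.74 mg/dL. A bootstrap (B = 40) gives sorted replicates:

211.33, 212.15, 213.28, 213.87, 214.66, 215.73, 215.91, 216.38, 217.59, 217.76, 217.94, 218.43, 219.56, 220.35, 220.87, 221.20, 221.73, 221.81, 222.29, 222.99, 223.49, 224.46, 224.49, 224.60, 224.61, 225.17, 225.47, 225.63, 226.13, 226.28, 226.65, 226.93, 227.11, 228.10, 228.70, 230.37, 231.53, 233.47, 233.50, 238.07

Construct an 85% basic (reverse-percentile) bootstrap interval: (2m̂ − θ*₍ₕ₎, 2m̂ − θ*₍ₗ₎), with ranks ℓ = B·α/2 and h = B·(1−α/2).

(215.95, 234.20)

Percentile endpoints at ranks 3 and 37: θ*₍3₎ = 213.28, θ*₍37₎ = 231.53.
Basic interval reflects these around m̂:
  lower = 2 × 223.74 − 231.53 = 215.95
  upper = 2 × 223.74 − 213.28 = 234.20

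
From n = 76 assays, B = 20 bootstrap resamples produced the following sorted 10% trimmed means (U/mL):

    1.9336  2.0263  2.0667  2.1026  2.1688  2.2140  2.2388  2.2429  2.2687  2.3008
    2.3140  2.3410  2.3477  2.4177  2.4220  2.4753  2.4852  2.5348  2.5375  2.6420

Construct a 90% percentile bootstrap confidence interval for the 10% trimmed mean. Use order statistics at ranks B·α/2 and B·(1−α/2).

α = 0.10; lower rank = 20 × 0.050 = 1; upper rank = 20 × 0.950 = 19.
The 1st smallest replicate is 1.9336; the 19th is 2.5375.

(1.9336, 2.5375)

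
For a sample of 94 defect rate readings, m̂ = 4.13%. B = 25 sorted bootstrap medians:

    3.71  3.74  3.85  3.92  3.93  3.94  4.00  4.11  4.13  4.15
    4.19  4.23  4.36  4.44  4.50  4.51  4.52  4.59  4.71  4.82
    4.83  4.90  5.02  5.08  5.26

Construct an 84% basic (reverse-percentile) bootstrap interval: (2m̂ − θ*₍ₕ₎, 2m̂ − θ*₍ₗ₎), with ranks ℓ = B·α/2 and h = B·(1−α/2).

(3.24, 4.52)

Percentile endpoints at ranks 2 and 23: θ*₍2₎ = 3.74, θ*₍23₎ = 5.02.
Basic interval reflects these around m̂:
  lower = 2 × 4.13 − 5.02 = 3.24
  upper = 2 × 4.13 − 3.74 = 4.52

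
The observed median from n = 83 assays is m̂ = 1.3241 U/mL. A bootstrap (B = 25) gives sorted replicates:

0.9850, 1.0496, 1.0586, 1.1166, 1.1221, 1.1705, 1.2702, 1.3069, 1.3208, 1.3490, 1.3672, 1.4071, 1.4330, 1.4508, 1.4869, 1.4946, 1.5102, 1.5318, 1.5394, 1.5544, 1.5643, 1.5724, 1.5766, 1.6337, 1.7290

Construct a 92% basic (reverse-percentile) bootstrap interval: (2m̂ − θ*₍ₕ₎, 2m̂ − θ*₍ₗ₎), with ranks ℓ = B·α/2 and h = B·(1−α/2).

Percentile endpoints at ranks 1 and 24: θ*₍1₎ = 0.9850, θ*₍24₎ = 1.6337.
Basic interval reflects these around m̂:
  lower = 2 × 1.3241 − 1.6337 = 1.0145
  upper = 2 × 1.3241 − 0.9850 = 1.6632

(1.0145, 1.6632)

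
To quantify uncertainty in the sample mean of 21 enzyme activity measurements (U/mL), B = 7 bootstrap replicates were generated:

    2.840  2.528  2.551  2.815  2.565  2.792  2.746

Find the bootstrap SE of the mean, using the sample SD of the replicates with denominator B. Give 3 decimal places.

Bootstrap SE is the standard deviation of the 7 replicate means.
Mean of replicates: (2.840 + 2.528 + 2.551 + 2.815 + 2.565 + 2.792 + 2.746) / 7 = 18.8370 / 7 = 2.6910
Sum of squared deviations: (+0.1490)² + (−0.1630)² + (−0.1400)² + (+0.1240)² + (−0.1260)² + (+0.1010)² + (+0.0550)² = 0.1128
Variance = 0.1128 / 7 = 0.0161
SE* = √0.0161

SE* = 0.127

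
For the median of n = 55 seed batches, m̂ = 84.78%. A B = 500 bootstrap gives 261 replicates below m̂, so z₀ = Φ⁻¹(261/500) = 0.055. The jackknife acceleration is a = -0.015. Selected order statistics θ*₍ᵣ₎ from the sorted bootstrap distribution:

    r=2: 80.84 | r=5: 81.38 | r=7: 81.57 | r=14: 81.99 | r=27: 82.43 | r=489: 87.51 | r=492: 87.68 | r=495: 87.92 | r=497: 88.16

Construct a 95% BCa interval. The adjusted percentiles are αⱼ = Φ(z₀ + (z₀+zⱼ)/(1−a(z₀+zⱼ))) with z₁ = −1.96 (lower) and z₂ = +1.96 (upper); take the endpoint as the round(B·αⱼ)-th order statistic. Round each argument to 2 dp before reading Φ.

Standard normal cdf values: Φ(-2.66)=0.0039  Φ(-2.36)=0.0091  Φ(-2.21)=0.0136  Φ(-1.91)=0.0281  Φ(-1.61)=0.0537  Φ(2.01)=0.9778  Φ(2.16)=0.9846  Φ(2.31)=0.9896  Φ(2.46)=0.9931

(81.99, 87.51)

Lower: z₀ + z₁ = 0.055 + (-1.960) = -1.905; 1 − a(z₀+z₁) = 1 − (-0.015)(-1.905) = 0.9714; argument = 0.055 + (-1.905)/0.9714 = -1.9060 → -1.91.
α₁ = Φ(-1.91) = 0.0281; rank = round(500 × 0.0281) = 14; θ*₍14₎ = 81.99.
Upper: z₀ + z₂ = 2.015; 1 − a(z₀+z₂) = 1.0302; argument = 2.0109 → 2.01; α₂ = 0.9778; rank = 489; θ*₍489₎ = 87.51.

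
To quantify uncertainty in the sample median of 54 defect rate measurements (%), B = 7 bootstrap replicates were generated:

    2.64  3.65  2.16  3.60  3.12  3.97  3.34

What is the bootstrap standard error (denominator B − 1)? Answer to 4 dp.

Bootstrap SE is the standard deviation of the 7 replicate medians.
Mean of replicates: (2.64 + 3.65 + 2.16 + 3.60 + 3.12 + 3.97 + 3.34) / 7 = 22.48000 / 7 = 3.21143
Sum of squared deviations: (−0.57143)² + (+0.43857)² + (−1.05143)² + (+0.38857)² + (−0.09143)² + (+0.75857)² + (+0.12857)² = 2.37569
Variance = 2.37569 / 6 = 0.39595
SE* = √0.39595

SE* = 0.6292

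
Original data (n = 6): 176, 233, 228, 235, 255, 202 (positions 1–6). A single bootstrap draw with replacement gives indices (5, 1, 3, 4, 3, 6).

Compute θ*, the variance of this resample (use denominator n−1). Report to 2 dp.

θ* = 767.07

Resample values: 255, 176, 228, 235, 228, 202.
Mean = 220.6667; sum of squared deviations = 3835.3333
s² = 3835.3333 / 5 = 767.0667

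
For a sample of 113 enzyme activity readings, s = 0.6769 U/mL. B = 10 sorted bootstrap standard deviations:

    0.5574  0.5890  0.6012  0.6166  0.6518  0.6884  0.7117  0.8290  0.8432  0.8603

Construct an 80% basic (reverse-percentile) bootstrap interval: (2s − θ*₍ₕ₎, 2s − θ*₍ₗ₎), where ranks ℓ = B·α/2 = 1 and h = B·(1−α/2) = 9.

Percentile endpoints at ranks 1 and 9: θ*₍1₎ = 0.5574, θ*₍9₎ = 0.8432.
Basic interval reflects these around s:
  lower = 2 × 0.6769 − 0.8432 = 0.5106
  upper = 2 × 0.6769 − 0.5574 = 0.7964

(0.5106, 0.7964)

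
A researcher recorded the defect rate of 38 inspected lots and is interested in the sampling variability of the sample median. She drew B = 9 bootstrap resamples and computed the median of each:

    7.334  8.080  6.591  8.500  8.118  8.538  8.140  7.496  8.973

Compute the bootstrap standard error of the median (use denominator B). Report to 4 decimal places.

SE* = 0.6834

Bootstrap SE is the standard deviation of the 9 replicate medians.
Mean of replicates: (7.334 + 8.080 + 6.591 + 8.500 + 8.118 + 8.538 + 8.140 + 7.496 + 8.973) / 9 = 71.77000 / 9 = 7.97444
Sum of squared deviations: (−0.64044)² + (+0.10556)² + (−1.38344)² + (+0.52556)² + (+0.14356)² + (+0.56356)² + (+0.16556)² + (−0.47844)² + (+0.99856)² = 4.20307
Variance = 4.20307 / 9 = 0.46701
SE* = √0.46701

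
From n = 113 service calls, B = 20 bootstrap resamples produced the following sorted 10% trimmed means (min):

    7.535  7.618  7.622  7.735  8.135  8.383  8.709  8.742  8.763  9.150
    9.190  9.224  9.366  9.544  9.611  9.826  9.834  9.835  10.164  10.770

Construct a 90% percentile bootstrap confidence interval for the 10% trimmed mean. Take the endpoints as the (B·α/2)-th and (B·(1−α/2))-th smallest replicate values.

(7.535, 10.164)

α = 0.10; lower rank = 20 × 0.050 = 1; upper rank = 20 × 0.950 = 19.
The 1st smallest replicate is 7.535; the 19th is 10.164.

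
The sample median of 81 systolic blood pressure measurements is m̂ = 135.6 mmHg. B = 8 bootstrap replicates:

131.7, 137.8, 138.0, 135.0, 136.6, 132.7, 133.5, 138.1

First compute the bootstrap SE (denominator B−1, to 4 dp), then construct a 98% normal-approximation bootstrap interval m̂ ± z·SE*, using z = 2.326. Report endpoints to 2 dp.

(129.64, 141.56)

Mean of replicates = 135.4250; sum of squared deviations = 45.9950; SE* = √(45.9950/7) = 2.5633
Margin = 2.326 × 2.5633 = 5.962
Interval: 135.6 ± 5.962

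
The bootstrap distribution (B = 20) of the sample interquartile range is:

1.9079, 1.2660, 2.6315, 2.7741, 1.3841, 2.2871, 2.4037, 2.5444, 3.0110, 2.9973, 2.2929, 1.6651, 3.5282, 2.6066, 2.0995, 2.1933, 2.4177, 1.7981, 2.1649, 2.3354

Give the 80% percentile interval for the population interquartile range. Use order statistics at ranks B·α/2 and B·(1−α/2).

Sorted replicates: 1.2660, 1.3841, 1.6651, 1.7981, 1.9079, 2.0995, 2.1649, 2.1933, 2.2871, 2.2929, 2.3354, 2.4037, 2.4177, 2.5444, 2.6066, 2.6315, 2.7741, 2.9973, 3.0110, 3.5282
α = 0.20; lower rank = 20 × 0.100 = 2; upper rank = 20 × 0.900 = 18.
The 2nd smallest replicate is 1.3841; the 18th is 2.9973.

(1.3841, 2.9973)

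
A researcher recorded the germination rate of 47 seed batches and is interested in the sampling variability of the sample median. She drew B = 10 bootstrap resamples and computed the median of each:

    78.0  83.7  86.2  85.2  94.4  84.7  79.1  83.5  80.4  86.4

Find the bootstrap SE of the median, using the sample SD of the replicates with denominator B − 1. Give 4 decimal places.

Bootstrap SE is the standard deviation of the 10 replicate medians.
Mean of replicates: (78.0 + 83.7 + 86.2 + 85.2 + 94.4 + 84.7 + 79.1 + 83.5 + 80.4 + 86.4) / 10 = 841.60000 / 10 = 84.16000
Sum of squared deviations: (−6.16000)² + (−0.46000)² + (+2.04000)² + (+1.04000)² + (+10.24000)² + (+0.54000)² + (−5.06000)² + (−0.66000)² + (−3.76000)² + (+2.24000)² = 193.74400
Variance = 193.74400 / 9 = 21.52711
SE* = √21.52711

SE* = 4.6397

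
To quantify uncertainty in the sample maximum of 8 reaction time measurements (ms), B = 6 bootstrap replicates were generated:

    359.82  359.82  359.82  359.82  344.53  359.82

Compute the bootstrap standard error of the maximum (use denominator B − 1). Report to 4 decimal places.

SE* = 6.2421

Bootstrap SE is the standard deviation of the 6 replicate maximums.
Mean of replicates: (359.82 + 359.82 + 359.82 + 359.82 + 344.53 + 359.82) / 6 = 2143.63000 / 6 = 357.27167
Sum of squared deviations: (+2.54833)² + (+2.54833)² + (+2.54833)² + (+2.54833)² + (−12.74167)² + (+2.54833)² = 194.82008
Variance = 194.82008 / 5 = 38.96402
SE* = √38.96402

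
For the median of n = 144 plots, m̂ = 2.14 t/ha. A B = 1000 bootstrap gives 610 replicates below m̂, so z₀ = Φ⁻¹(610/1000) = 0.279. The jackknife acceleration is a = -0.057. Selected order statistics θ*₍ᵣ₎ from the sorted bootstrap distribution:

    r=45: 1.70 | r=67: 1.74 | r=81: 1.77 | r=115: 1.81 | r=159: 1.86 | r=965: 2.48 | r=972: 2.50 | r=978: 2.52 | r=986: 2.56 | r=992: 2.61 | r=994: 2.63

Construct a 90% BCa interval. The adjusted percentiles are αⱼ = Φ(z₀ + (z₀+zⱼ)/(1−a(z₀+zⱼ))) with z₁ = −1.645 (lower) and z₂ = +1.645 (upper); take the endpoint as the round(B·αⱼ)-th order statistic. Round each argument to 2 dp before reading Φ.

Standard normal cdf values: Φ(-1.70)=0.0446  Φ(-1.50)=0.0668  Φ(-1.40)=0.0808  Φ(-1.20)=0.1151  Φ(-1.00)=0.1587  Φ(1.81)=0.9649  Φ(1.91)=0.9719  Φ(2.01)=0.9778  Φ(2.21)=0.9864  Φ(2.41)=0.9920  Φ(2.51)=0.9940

Lower: z₀ + z₁ = 0.279 + (-1.645) = -1.366; 1 − a(z₀+z₁) = 1 − (-0.057)(-1.366) = 0.9221; argument = 0.279 + (-1.366)/0.9221 = -1.2023 → -1.20.
α₁ = Φ(-1.20) = 0.1151; rank = round(1000 × 0.1151) = 115; θ*₍115₎ = 1.81.
Upper: z₀ + z₂ = 1.924; 1 − a(z₀+z₂) = 1.1097; argument = 2.0129 → 2.01; α₂ = 0.9778; rank = 978; θ*₍978₎ = 2.52.

(1.81, 2.52)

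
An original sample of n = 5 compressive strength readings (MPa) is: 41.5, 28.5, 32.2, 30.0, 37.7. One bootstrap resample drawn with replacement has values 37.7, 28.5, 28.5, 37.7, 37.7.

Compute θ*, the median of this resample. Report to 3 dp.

Sorted: 28.5, 28.5, 37.7, 37.7, 37.7
Median = middle value = 37.700

θ* = 37.700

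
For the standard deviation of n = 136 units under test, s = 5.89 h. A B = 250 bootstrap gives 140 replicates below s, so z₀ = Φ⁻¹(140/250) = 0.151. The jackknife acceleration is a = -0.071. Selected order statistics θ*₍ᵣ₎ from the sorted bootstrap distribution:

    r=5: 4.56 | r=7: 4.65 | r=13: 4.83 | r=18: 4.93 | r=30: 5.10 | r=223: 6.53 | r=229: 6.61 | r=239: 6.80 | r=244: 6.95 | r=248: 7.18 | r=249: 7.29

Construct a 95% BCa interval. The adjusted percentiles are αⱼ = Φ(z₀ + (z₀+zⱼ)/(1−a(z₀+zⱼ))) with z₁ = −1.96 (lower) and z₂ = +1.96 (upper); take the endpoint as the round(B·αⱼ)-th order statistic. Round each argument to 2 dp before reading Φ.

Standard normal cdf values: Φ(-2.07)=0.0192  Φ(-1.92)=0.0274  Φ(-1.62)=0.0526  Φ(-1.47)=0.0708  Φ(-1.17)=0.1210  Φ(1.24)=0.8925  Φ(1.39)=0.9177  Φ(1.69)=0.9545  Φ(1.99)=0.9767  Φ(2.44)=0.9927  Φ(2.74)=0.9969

(4.65, 6.95)

Lower: z₀ + z₁ = 0.151 + (-1.960) = -1.809; 1 − a(z₀+z₁) = 1 − (-0.071)(-1.809) = 0.8716; argument = 0.151 + (-1.809)/0.8716 = -1.9246 → -1.92.
α₁ = Φ(-1.92) = 0.0274; rank = round(250 × 0.0274) = 7; θ*₍7₎ = 4.65.
Upper: z₀ + z₂ = 2.111; 1 − a(z₀+z₂) = 1.1499; argument = 1.9868 → 1.99; α₂ = 0.9767; rank = 244; θ*₍244₎ = 6.95.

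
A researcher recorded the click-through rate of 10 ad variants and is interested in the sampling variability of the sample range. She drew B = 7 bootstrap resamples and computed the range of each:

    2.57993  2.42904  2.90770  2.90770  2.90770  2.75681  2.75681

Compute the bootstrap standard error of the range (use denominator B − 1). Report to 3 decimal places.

Bootstrap SE is the standard deviation of the 7 replicate ranges.
Mean of replicates: (2.57993 + 2.42904 + 2.90770 + 2.90770 + 2.90770 + 2.75681 + 2.75681) / 7 = 19.245690 / 7 = 2.749384
Sum of squared deviations: (−0.169454)² + (−0.320344)² + (+0.158316)² + (+0.158316)² + (+0.158316)² + (+0.007426)² + (+0.007426)² = 0.206637
Variance = 0.206637 / 6 = 0.034440
SE* = √0.034440

SE* = 0.186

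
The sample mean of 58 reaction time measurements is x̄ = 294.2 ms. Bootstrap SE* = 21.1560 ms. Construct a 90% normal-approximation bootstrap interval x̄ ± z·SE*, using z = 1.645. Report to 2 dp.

Margin = 1.645 × 21.1560 = 34.802
Interval: 294.2 ± 34.802

(259.40, 329.00)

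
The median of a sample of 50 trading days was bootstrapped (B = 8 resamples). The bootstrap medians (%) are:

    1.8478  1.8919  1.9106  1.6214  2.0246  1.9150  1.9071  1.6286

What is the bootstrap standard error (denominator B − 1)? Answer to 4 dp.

Bootstrap SE is the standard deviation of the 8 replicate medians.
Mean of replicates: (1.8478 + 1.8919 + 1.9106 + 1.6214 + 2.0246 + 1.9150 + 1.9071 + 1.6286) / 8 = 14.74700 / 8 = 1.84337
Sum of squared deviations: (+0.00443)² + (+0.04852)² + (+0.06723)² + (−0.22198)² + (+0.18122)² + (+0.07163)² + (+0.06373)² + (−0.21477)² = 0.14433
Variance = 0.14433 / 7 = 0.02062
SE* = √0.02062

SE* = 0.1436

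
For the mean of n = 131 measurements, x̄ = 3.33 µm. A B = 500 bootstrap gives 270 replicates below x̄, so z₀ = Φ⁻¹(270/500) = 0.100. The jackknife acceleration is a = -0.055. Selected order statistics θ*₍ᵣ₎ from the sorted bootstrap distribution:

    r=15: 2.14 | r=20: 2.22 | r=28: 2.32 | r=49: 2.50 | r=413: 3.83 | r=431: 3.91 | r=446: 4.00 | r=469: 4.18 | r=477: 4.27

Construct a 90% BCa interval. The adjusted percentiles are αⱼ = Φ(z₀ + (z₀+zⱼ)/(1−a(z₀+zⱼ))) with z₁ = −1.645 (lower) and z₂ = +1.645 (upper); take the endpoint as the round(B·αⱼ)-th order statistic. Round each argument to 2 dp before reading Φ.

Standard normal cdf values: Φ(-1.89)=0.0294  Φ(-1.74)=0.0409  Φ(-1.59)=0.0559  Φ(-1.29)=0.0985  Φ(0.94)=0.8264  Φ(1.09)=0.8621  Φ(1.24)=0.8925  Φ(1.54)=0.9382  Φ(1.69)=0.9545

(2.32, 4.27)

Lower: z₀ + z₁ = 0.100 + (-1.645) = -1.545; 1 − a(z₀+z₁) = 1 − (-0.055)(-1.545) = 0.9150; argument = 0.100 + (-1.545)/0.9150 = -1.5885 → -1.59.
α₁ = Φ(-1.59) = 0.0559; rank = round(500 × 0.0559) = 28; θ*₍28₎ = 2.32.
Upper: z₀ + z₂ = 1.745; 1 − a(z₀+z₂) = 1.0960; argument = 1.6922 → 1.69; α₂ = 0.9545; rank = 477; θ*₍477₎ = 4.27.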